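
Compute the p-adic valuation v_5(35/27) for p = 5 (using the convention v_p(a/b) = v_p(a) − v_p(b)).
v_5(35/27) = 1

Factor powers of 5 from the numerator and denominator of the reduced fraction: 35 = 5^1 · 7 and 27 = 5^0 · 27. Apply v_p(a/b) = v_p(a) − v_p(b): v_5(35/27) = 1 − 0 = 1.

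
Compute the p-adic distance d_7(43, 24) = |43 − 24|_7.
d_7(43, 24) = 1

Step 1 — x − y = 43 − 24 = 19. Step 2 — v_7(19) = 0 (factor: 19 = (7^0 · 19); the sign does not affect v_p). Step 3 — |x − y|_7 = 7^{0} = 1.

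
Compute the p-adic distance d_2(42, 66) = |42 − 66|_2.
d_2(42, 66) = 1/8

Step 1 — x − y = 42 − 66 = -24. Step 2 — v_2(-24) = 3 (factor: -24 = −(2^3 · 3); the sign does not affect v_p). Step 3 — |x − y|_2 = 2^{-3} = 1/8.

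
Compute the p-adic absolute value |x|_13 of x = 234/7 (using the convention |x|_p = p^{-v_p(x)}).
|234/7|_13 = 1/13

Step 1 — compute v_13(x) by factoring powers of 13 out of the numerator and denominator: v_13(234/7) = 1. Step 2 — apply |x|_p = p^{-v_p(x)} = 13^{-1} = 1/13.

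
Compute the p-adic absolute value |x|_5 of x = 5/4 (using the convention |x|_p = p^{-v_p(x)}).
|5/4|_5 = 1/5

Step 1 — compute v_5(x) by factoring powers of 5 out of the numerator and denominator: v_5(5/4) = 1. Step 2 — apply |x|_p = p^{-v_p(x)} = 5^{-1} = 1/5.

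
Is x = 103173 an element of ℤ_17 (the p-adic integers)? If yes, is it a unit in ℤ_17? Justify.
x ∈ ℤ_17 but not a unit; v_17(x) = 3 > 0

ℤ_17 = {x ∈ ℚ_17 : v_17(x) ≥ 0} and ℤ_17^× = {x ∈ ℤ_17 : v_17(x) = 0}. Here v_17(103173) = v_17(num) − v_17(den) = 3; compare against these criteria.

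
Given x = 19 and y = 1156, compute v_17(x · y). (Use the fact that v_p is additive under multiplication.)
v_17(21964) = 2

v_p(x) = 0 (factor: 19 = 17^0 · 19); v_p(y) = 2 (factor: 1156 = 17^2 · 4). Additivity: v_p(xy) = v_p(x) + v_p(y) = 0 + 2 = 2. (Direct check: xy = 21964 = 17^2 · (76).)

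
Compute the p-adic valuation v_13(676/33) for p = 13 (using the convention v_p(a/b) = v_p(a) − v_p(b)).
v_13(676/33) = 2

Factor powers of 13 from the numerator and denominator of the reduced fraction: 676 = 13^2 · 4 and 33 = 13^0 · 33. Apply v_p(a/b) = v_p(a) − v_p(b): v_13(676/33) = 2 − 0 = 2.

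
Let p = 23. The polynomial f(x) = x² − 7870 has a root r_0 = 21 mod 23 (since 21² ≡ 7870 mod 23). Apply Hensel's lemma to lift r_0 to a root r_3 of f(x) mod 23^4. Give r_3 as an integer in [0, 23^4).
r_3 = 22630 (mod 279841)

Hensel's recurrence: r_{i+1} = r_i − f(r_i)·(f′(r_i))^{-1} mod 23^{i+2}, with f′(x) = 2x. Iterate:
  r_0 = 21 (mod 23)
  r_1 = 412 (mod 529)
  r_2 = 10463 (mod 12167)
  r_3 = 22630 (mod 279841)
Final: r_3 = 22630, and one checks f(r_3) ≡ 0 mod 23^4.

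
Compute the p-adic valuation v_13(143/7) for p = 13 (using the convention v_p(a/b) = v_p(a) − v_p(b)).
v_13(143/7) = 1

Factor powers of 13 from the numerator and denominator of the reduced fraction: 143 = 13^1 · 11 and 7 = 13^0 · 7. Apply v_p(a/b) = v_p(a) − v_p(b): v_13(143/7) = 1 − 0 = 1.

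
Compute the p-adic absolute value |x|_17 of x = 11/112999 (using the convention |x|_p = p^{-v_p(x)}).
|11/112999|_17 = 4913

Step 1 — compute v_17(x) by factoring powers of 17 out of the numerator and denominator: v_17(11/112999) = -3. Step 2 — apply |x|_p = p^{-v_p(x)} = 17^{3} = 4913.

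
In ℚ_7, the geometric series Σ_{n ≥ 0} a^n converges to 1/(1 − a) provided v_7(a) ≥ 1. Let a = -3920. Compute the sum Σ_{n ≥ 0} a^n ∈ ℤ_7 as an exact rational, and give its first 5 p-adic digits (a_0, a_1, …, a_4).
Σ a^n = 1/(1 − a) = 1/3921;  first 5 digits = (1, 0, 4, 2, 0)

v_7(a) = 2 ≥ 1, so the series converges in ℤ_7 to 1/(1 − a) = 1/(1 − (-3920)) = 1/3921. Expand this rational in ℤ_7: compute digits iteratively via d_i = x_i mod 7, x_{i+1} = (x_i − d_i)/7. The first 5 digits are (1, 0, 4, 2, 0).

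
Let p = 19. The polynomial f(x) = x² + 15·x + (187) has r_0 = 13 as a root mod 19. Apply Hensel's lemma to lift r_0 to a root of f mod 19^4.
r_3 = 43751 (mod 130321)

Hensel: r_{i+1} = r_i − f(r_i)·(f′(r_i))^{-1} mod 19^{i+2}, f′(x) = 2x + 15. Iterate:
  r_0 = 13 (mod 19)
  r_1 = 70 (mod 361)
  r_2 = 2597 (mod 6859)
  r_3 = 43751 (mod 130321)
Final: r = 43751 satisfies f(r) ≡ 0 mod 19^4.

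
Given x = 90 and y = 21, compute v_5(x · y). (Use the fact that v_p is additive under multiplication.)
v_5(1890) = 1

v_p(x) = 1 (factor: 90 = 5^1 · 18); v_p(y) = 0 (factor: 21 = 5^0 · 21). Additivity: v_p(xy) = v_p(x) + v_p(y) = 1 + 0 = 1. (Direct check: xy = 1890 = 5^1 · (378).)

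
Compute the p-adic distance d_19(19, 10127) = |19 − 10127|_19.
d_19(19, 10127) = 1/361

Step 1 — x − y = 19 − 10127 = -10108. Step 2 — v_19(-10108) = 2 (factor: -10108 = −(19^2 · 28); the sign does not affect v_p). Step 3 — |x − y|_19 = 19^{-2} = 1/361.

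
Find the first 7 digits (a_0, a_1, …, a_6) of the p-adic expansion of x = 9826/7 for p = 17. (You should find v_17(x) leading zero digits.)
(a_0, …, a_6) = (0, 0, 0, 10, 14, 4, 7)

v_17(9826/7) = 3, so a_0 = ... = a_2 = 0. Factor out: x = 17^3 · u with u = 2/7 a unit in ℤ_17. Expand u iteratively via a_{v+i} = u_i mod 17, u_{i+1} = (u_i − a_{v+i})/17:
  u_0 = 2/7;  a_3 = 10;  u_1 = (u_0 − 10)/17 = -4/7
  u_1 = -4/7;  a_4 = 14;  u_2 = (u_1 − 14)/17 = -6/7
  u_2 = -6/7;  a_5 = 4;  u_3 = (u_2 − 4)/17 = -2/7
  u_3 = -2/7;  a_6 = 7;  u_4 = (u_3 − 7)/17 = -3/7
Digits: (0, 0, 0, 10, 14, 4, 7).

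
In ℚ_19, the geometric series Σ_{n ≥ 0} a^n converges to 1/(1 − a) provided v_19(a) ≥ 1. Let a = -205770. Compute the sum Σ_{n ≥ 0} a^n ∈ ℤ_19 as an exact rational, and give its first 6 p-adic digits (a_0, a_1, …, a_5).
Σ a^n = 1/(1 − a) = 1/205771;  first 6 digits = (1, 0, 0, 8, 17, 18)

v_19(a) = 3 ≥ 1, so the series converges in ℤ_19 to 1/(1 − a) = 1/(1 − (-205770)) = 1/205771. Expand this rational in ℤ_19: compute digits iteratively via d_i = x_i mod 19, x_{i+1} = (x_i − d_i)/19. The first 6 digits are (1, 0, 0, 8, 17, 18).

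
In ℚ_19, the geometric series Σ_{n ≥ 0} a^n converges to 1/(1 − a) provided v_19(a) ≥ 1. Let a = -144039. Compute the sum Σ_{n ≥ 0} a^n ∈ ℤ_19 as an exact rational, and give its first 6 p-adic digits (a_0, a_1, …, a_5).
Σ a^n = 1/(1 − a) = 1/144040;  first 6 digits = (1, 0, 0, 17, 17, 18)

v_19(a) = 3 ≥ 1, so the series converges in ℤ_19 to 1/(1 − a) = 1/(1 − (-144039)) = 1/144040. Expand this rational in ℤ_19: compute digits iteratively via d_i = x_i mod 19, x_{i+1} = (x_i − d_i)/19. The first 6 digits are (1, 0, 0, 17, 17, 18).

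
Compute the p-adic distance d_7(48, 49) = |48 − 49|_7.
d_7(48, 49) = 1

Step 1 — x − y = 48 − 49 = -1. Step 2 — v_7(-1) = 0 (factor: -1 = −(7^0 · 1); the sign does not affect v_p). Step 3 — |x − y|_7 = 7^{0} = 1.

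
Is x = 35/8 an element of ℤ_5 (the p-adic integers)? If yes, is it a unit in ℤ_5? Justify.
x ∈ ℤ_5 but not a unit; v_5(x) = 1 > 0

ℤ_5 = {x ∈ ℚ_5 : v_5(x) ≥ 0} and ℤ_5^× = {x ∈ ℤ_5 : v_5(x) = 0}. Here v_5(35/8) = v_5(num) − v_5(den) = 1; compare against these criteria.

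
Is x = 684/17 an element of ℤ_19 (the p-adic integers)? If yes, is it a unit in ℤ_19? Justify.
x ∈ ℤ_19 but not a unit; v_19(x) = 1 > 0

ℤ_19 = {x ∈ ℚ_19 : v_19(x) ≥ 0} and ℤ_19^× = {x ∈ ℤ_19 : v_19(x) = 0}. Here v_19(684/17) = v_19(num) − v_19(den) = 1; compare against these criteria.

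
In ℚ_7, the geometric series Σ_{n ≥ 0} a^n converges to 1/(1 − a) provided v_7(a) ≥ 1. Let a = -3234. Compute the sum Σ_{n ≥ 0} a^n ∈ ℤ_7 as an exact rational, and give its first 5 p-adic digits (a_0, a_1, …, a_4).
Σ a^n = 1/(1 − a) = 1/3235;  first 5 digits = (1, 0, 4, 4, 0)

v_7(a) = 2 ≥ 1, so the series converges in ℤ_7 to 1/(1 − a) = 1/(1 − (-3234)) = 1/3235. Expand this rational in ℤ_7: compute digits iteratively via d_i = x_i mod 7, x_{i+1} = (x_i − d_i)/7. The first 5 digits are (1, 0, 4, 4, 0).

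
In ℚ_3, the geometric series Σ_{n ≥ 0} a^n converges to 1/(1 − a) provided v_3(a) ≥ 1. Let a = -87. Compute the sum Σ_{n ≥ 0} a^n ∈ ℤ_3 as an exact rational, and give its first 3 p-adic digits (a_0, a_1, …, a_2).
Σ a^n = 1/(1 − a) = 1/88;  first 3 digits = (1, 1, 0)

v_3(a) = 1 ≥ 1, so the series converges in ℤ_3 to 1/(1 − a) = 1/(1 − (-87)) = 1/88. Expand this rational in ℤ_3: compute digits iteratively via d_i = x_i mod 3, x_{i+1} = (x_i − d_i)/3. The first 3 digits are (1, 1, 0).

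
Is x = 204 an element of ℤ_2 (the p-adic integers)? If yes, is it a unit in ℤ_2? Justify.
x ∈ ℤ_2 but not a unit; v_2(x) = 2 > 0

ℤ_2 = {x ∈ ℚ_2 : v_2(x) ≥ 0} and ℤ_2^× = {x ∈ ℤ_2 : v_2(x) = 0}. Here v_2(204) = v_2(num) − v_2(den) = 2; compare against these criteria.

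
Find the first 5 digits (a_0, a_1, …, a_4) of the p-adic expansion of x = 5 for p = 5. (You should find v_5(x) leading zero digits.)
(a_0, …, a_4) = (0, 1, 0, 0, 0)

v_5(5) = 1, so a_0 = ... = a_0 = 0. Factor out: x = 5^1 · u with u = 1 a unit in ℤ_5. Expand u iteratively via a_{v+i} = u_i mod 5, u_{i+1} = (u_i − a_{v+i})/5:
  u_0 = 1;  a_1 = 1;  u_1 = (u_0 − 1)/5 = 0
  u_1 = 0;  a_2 = 0;  u_2 = (u_1 − 0)/5 = 0
  u_2 = 0;  a_3 = 0;  u_3 = (u_2 − 0)/5 = 0
  u_3 = 0;  a_4 = 0;  u_4 = (u_3 − 0)/5 = 0
Digits: (0, 1, 0, 0, 0).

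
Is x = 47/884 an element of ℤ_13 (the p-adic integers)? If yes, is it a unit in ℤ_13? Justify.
x ∉ ℤ_13 (v_13(x) = -1 < 0)

ℤ_13 = {x ∈ ℚ_13 : v_13(x) ≥ 0} and ℤ_13^× = {x ∈ ℤ_13 : v_13(x) = 0}. Here v_13(47/884) = v_13(num) − v_13(den) = -1; compare against these criteria.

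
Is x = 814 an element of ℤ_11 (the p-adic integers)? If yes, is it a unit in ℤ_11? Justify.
x ∈ ℤ_11 but not a unit; v_11(x) = 1 > 0

ℤ_11 = {x ∈ ℚ_11 : v_11(x) ≥ 0} and ℤ_11^× = {x ∈ ℤ_11 : v_11(x) = 0}. Here v_11(814) = v_11(num) − v_11(den) = 1; compare against these criteria.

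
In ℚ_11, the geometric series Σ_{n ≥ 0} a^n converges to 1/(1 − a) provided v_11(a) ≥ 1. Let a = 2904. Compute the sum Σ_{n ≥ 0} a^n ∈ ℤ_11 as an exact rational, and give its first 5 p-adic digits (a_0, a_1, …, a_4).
Σ a^n = 1/(1 − a) = -1/2903;  first 5 digits = (1, 0, 2, 2, 4)

v_11(a) = 2 ≥ 1, so the series converges in ℤ_11 to 1/(1 − a) = 1/(1 − 2904) = -1/2903. Expand this rational in ℤ_11: compute digits iteratively via d_i = x_i mod 11, x_{i+1} = (x_i − d_i)/11. The first 5 digits are (1, 0, 2, 2, 4).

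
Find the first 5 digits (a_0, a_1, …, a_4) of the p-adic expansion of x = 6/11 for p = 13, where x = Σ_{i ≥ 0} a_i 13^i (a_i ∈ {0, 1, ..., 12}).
(a_0, …, a_4) = (10, 4, 2, 1, 7)

v_13(6/11) = 0 (numerator and denominator both coprime to 13), so x ∈ ℤ_13^×. Compute digits iteratively via a_i = x_i mod 13, x_{i+1} = (x_i − a_i)/13, with x_0 = x:
  x_0 = 6/11;  a_0 = 10;  x_1 = (x_0 − 10)/13 = -8/11
  x_1 = -8/11;  a_1 = 4;  x_2 = (x_1 − 4)/13 = -4/11
  x_2 = -4/11;  a_2 = 2;  x_3 = (x_2 − 2)/13 = -2/11
  x_3 = -2/11;  a_3 = 1;  x_4 = (x_3 − 1)/13 = -1/11
  x_4 = -1/11;  a_4 = 7;  x_5 = (x_4 − 7)/13 = -6/11
Digits: (10, 4, 2, 1, 7).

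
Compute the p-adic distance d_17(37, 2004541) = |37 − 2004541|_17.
d_17(37, 2004541) = 1/83521

Step 1 — x − y = 37 − 2004541 = -2004504. Step 2 — v_17(-2004504) = 4 (factor: -2004504 = −(17^4 · 24); the sign does not affect v_p). Step 3 — |x − y|_17 = 17^{-4} = 1/83521.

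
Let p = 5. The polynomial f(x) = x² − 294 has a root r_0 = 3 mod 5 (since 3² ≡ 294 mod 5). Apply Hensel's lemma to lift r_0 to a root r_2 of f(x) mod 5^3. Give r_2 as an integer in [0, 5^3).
r_2 = 13 (mod 125)

Hensel's recurrence: r_{i+1} = r_i − f(r_i)·(f′(r_i))^{-1} mod 5^{i+2}, with f′(x) = 2x. Iterate:
  r_0 = 3 (mod 5)
  r_1 = 13 (mod 25)
  r_2 = 13 (mod 125)
Final: r_2 = 13, and one checks f(r_2) ≡ 0 mod 5^3.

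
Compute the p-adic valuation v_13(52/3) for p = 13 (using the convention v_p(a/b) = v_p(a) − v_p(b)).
v_13(52/3) = 1

Factor powers of 13 from the numerator and denominator of the reduced fraction: 52 = 13^1 · 4 and 3 = 13^0 · 3. Apply v_p(a/b) = v_p(a) − v_p(b): v_13(52/3) = 1 − 0 = 1.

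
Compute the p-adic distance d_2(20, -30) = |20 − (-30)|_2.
d_2(20, -30) = 1/2

Step 1 — x − y = 20 − (-30) = 50. Step 2 — v_2(50) = 1 (factor: 50 = (2^1 · 25); the sign does not affect v_p). Step 3 — |x − y|_2 = 2^{-1} = 1/2.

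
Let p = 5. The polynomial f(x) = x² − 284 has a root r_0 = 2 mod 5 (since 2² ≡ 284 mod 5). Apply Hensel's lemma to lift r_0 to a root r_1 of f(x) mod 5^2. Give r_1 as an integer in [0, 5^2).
r_1 = 22 (mod 25)

Hensel's recurrence: r_{i+1} = r_i − f(r_i)·(f′(r_i))^{-1} mod 5^{i+2}, with f′(x) = 2x. Iterate:
  r_0 = 2 (mod 5)
  r_1 = 22 (mod 25)
Final: r_1 = 22, and one checks f(r_1) ≡ 0 mod 5^2.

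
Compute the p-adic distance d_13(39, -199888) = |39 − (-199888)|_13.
d_13(39, -199888) = 1/28561

Step 1 — x − y = 39 − (-199888) = 199927. Step 2 — v_13(199927) = 4 (factor: 199927 = (13^4 · 7); the sign does not affect v_p). Step 3 — |x − y|_13 = 13^{-4} = 1/28561.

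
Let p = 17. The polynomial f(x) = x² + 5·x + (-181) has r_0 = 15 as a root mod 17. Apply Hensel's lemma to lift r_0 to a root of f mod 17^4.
r_3 = 14346 (mod 83521)

Hensel: r_{i+1} = r_i − f(r_i)·(f′(r_i))^{-1} mod 17^{i+2}, f′(x) = 2x + 5. Iterate:
  r_0 = 15 (mod 17)
  r_1 = 185 (mod 289)
  r_2 = 4520 (mod 4913)
  r_3 = 14346 (mod 83521)
Final: r = 14346 satisfies f(r) ≡ 0 mod 17^4.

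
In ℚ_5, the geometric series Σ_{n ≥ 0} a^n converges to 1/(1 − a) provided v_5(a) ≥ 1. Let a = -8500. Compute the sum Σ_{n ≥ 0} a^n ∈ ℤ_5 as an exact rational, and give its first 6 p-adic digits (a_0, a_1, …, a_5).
Σ a^n = 1/(1 − a) = 1/8501;  first 6 digits = (1, 0, 0, 2, 1, 2)

v_5(a) = 3 ≥ 1, so the series converges in ℤ_5 to 1/(1 − a) = 1/(1 − (-8500)) = 1/8501. Expand this rational in ℤ_5: compute digits iteratively via d_i = x_i mod 5, x_{i+1} = (x_i − d_i)/5. The first 6 digits are (1, 0, 0, 2, 1, 2).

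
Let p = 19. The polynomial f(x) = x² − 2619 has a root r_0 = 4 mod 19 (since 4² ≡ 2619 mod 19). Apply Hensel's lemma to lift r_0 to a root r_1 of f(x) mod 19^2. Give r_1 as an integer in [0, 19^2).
r_1 = 194 (mod 361)

Hensel's recurrence: r_{i+1} = r_i − f(r_i)·(f′(r_i))^{-1} mod 19^{i+2}, with f′(x) = 2x. Iterate:
  r_0 = 4 (mod 19)
  r_1 = 194 (mod 361)
Final: r_1 = 194, and one checks f(r_1) ≡ 0 mod 19^2.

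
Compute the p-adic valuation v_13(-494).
v_13(-494) = 1

v_13(n) is the largest exponent k such that 13^k divides n. Factor out: -494 = -13^1 · 38. (Sign doesn't affect v_p.) So v_13(-494) = 1.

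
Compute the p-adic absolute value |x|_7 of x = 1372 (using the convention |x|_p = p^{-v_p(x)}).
|1372|_7 = 1/343

Step 1 — compute v_7(x) by factoring powers of 7 out of the numerator and denominator: v_7(1372) = 3. Step 2 — apply |x|_p = p^{-v_p(x)} = 7^{-3} = 1/343.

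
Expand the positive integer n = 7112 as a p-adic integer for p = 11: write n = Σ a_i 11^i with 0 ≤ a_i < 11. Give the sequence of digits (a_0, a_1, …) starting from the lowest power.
(a_0, a_1, …) = (6, 8, 3, 5)

Repeated division by 11 gives the digits low-to-high: 7112 = 6 + 8·11^1 + 3·11^2 + 5·11^3. Digit sequence: (6, 8, 3, 5).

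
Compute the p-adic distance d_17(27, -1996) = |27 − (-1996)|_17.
d_17(27, -1996) = 1/289

Step 1 — x − y = 27 − (-1996) = 2023. Step 2 — v_17(2023) = 2 (factor: 2023 = (17^2 · 7); the sign does not affect v_p). Step 3 — |x − y|_17 = 17^{-2} = 1/289.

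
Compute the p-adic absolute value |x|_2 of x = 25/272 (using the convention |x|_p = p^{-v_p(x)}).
|25/272|_2 = 16

Step 1 — compute v_2(x) by factoring powers of 2 out of the numerator and denominator: v_2(25/272) = -4. Step 2 — apply |x|_p = p^{-v_p(x)} = 2^{4} = 16.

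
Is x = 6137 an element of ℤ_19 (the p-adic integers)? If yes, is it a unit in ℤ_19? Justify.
x ∈ ℤ_19 but not a unit; v_19(x) = 2 > 0

ℤ_19 = {x ∈ ℚ_19 : v_19(x) ≥ 0} and ℤ_19^× = {x ∈ ℤ_19 : v_19(x) = 0}. Here v_19(6137) = v_19(num) − v_19(den) = 2; compare against these criteria.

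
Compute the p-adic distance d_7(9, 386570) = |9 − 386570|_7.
d_7(9, 386570) = 1/16807

Step 1 — x − y = 9 − 386570 = -386561. Step 2 — v_7(-386561) = 5 (factor: -386561 = −(7^5 · 23); the sign does not affect v_p). Step 3 — |x − y|_7 = 7^{-5} = 1/16807.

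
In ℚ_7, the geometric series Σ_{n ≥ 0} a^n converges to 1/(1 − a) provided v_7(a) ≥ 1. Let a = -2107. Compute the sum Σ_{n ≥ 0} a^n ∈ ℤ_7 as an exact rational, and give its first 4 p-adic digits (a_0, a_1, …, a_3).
Σ a^n = 1/(1 − a) = 1/2108;  first 4 digits = (1, 0, 6, 0)

v_7(a) = 2 ≥ 1, so the series converges in ℤ_7 to 1/(1 − a) = 1/(1 − (-2107)) = 1/2108. Expand this rational in ℤ_7: compute digits iteratively via d_i = x_i mod 7, x_{i+1} = (x_i − d_i)/7. The first 4 digits are (1, 0, 6, 0).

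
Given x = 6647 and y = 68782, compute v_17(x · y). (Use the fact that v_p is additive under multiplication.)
v_17(457193954) = 5

v_p(x) = 2 (factor: 6647 = 17^2 · 23); v_p(y) = 3 (factor: 68782 = 17^3 · 14). Additivity: v_p(xy) = v_p(x) + v_p(y) = 2 + 3 = 5. (Direct check: xy = 457193954 = 17^5 · (322).)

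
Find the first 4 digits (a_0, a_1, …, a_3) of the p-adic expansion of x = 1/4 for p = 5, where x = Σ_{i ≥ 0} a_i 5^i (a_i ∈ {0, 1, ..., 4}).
(a_0, …, a_3) = (4, 3, 3, 3)

v_5(1/4) = 0 (numerator and denominator both coprime to 5), so x ∈ ℤ_5^×. Compute digits iteratively via a_i = x_i mod 5, x_{i+1} = (x_i − a_i)/5, with x_0 = x:
  x_0 = 1/4;  a_0 = 4;  x_1 = (x_0 − 4)/5 = -3/4
  x_1 = -3/4;  a_1 = 3;  x_2 = (x_1 − 3)/5 = -3/4
  x_2 = -3/4;  a_2 = 3;  x_3 = (x_2 − 3)/5 = -3/4
  x_3 = -3/4;  a_3 = 3;  x_4 = (x_3 − 3)/5 = -3/4
Digits: (4, 3, 3, 3).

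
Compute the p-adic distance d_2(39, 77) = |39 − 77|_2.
d_2(39, 77) = 1/2

Step 1 — x − y = 39 − 77 = -38. Step 2 — v_2(-38) = 1 (factor: -38 = −(2^1 · 19); the sign does not affect v_p). Step 3 — |x − y|_2 = 2^{-1} = 1/2.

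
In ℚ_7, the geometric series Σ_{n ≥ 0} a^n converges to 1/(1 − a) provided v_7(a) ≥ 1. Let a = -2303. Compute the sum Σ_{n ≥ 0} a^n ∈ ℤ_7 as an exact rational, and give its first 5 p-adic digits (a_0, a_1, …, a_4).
Σ a^n = 1/(1 − a) = 1/2304;  first 5 digits = (1, 0, 2, 0, 3)

v_7(a) = 2 ≥ 1, so the series converges in ℤ_7 to 1/(1 − a) = 1/(1 − (-2303)) = 1/2304. Expand this rational in ℤ_7: compute digits iteratively via d_i = x_i mod 7, x_{i+1} = (x_i − d_i)/7. The first 5 digits are (1, 0, 2, 0, 3).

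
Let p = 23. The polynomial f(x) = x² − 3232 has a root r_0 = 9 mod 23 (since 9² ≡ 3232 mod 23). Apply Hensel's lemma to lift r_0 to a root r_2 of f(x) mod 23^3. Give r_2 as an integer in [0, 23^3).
r_2 = 4563 (mod 12167)

Hensel's recurrence: r_{i+1} = r_i − f(r_i)·(f′(r_i))^{-1} mod 23^{i+2}, with f′(x) = 2x. Iterate:
  r_0 = 9 (mod 23)
  r_1 = 331 (mod 529)
  r_2 = 4563 (mod 12167)
Final: r_2 = 4563, and one checks f(r_2) ≡ 0 mod 23^3.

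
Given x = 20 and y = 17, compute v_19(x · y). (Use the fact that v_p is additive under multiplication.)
v_19(340) = 0

v_p(x) = 0 (factor: 20 = 19^0 · 20); v_p(y) = 0 (factor: 17 = 19^0 · 17). Additivity: v_p(xy) = v_p(x) + v_p(y) = 0 + 0 = 0. (Direct check: xy = 340 = 19^0 · (340).)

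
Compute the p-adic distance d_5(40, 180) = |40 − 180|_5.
d_5(40, 180) = 1/5

Step 1 — x − y = 40 − 180 = -140. Step 2 — v_5(-140) = 1 (factor: -140 = −(5^1 · 28); the sign does not affect v_p). Step 3 — |x − y|_5 = 5^{-1} = 1/5.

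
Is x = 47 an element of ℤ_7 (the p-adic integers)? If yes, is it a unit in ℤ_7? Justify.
x ∈ ℤ_7^× (unit); v_7(x) = 0

ℤ_7 = {x ∈ ℚ_7 : v_7(x) ≥ 0} and ℤ_7^× = {x ∈ ℤ_7 : v_7(x) = 0}. Here v_7(47) = v_7(num) − v_7(den) = 0; compare against these criteria.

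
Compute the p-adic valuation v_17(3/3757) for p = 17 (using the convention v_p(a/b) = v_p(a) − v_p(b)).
v_17(3/3757) = -2

Factor powers of 17 from the numerator and denominator of the reduced fraction: 3 = 17^0 · 3 and 3757 = 17^2 · 13. Apply v_p(a/b) = v_p(a) − v_p(b): v_17(3/3757) = 0 − 2 = -2.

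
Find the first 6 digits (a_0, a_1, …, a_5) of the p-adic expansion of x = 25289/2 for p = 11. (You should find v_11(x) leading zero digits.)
(a_0, …, a_5) = (0, 0, 0, 4, 6, 5)

v_11(25289/2) = 3, so a_0 = ... = a_2 = 0. Factor out: x = 11^3 · u with u = 19/2 a unit in ℤ_11. Expand u iteratively via a_{v+i} = u_i mod 11, u_{i+1} = (u_i − a_{v+i})/11:
  u_0 = 19/2;  a_3 = 4;  u_1 = (u_0 − 4)/11 = 1/2
  u_1 = 1/2;  a_4 = 6;  u_2 = (u_1 − 6)/11 = -1/2
  u_2 = -1/2;  a_5 = 5;  u_3 = (u_2 − 5)/11 = -1/2
Digits: (0, 0, 0, 4, 6, 5).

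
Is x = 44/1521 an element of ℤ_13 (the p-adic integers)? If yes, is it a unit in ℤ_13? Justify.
x ∉ ℤ_13 (v_13(x) = -2 < 0)

ℤ_13 = {x ∈ ℚ_13 : v_13(x) ≥ 0} and ℤ_13^× = {x ∈ ℤ_13 : v_13(x) = 0}. Here v_13(44/1521) = v_13(num) − v_13(den) = -2; compare against these criteria.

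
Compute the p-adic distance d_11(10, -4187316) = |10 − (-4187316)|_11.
d_11(10, -4187316) = 1/161051

Step 1 — x − y = 10 − (-4187316) = 4187326. Step 2 — v_11(4187326) = 5 (factor: 4187326 = (11^5 · 26); the sign does not affect v_p). Step 3 — |x − y|_11 = 11^{-5} = 1/161051.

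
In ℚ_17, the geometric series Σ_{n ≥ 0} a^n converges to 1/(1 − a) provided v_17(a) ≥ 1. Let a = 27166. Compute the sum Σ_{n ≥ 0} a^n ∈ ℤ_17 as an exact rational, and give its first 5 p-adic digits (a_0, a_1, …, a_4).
Σ a^n = 1/(1 − a) = -1/27165;  first 5 digits = (1, 0, 9, 5, 13)

v_17(a) = 2 ≥ 1, so the series converges in ℤ_17 to 1/(1 − a) = 1/(1 − 27166) = -1/27165. Expand this rational in ℤ_17: compute digits iteratively via d_i = x_i mod 17, x_{i+1} = (x_i − d_i)/17. The first 5 digits are (1, 0, 9, 5, 13).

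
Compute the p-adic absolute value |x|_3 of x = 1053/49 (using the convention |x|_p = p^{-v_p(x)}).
|1053/49|_3 = 1/81

Step 1 — compute v_3(x) by factoring powers of 3 out of the numerator and denominator: v_3(1053/49) = 4. Step 2 — apply |x|_p = p^{-v_p(x)} = 3^{-4} = 1/81.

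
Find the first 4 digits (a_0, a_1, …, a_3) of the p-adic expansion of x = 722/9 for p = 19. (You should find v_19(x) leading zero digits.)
(a_0, …, a_3) = (0, 0, 15, 14)

v_19(722/9) = 2, so a_0 = ... = a_1 = 0. Factor out: x = 19^2 · u with u = 2/9 a unit in ℤ_19. Expand u iteratively via a_{v+i} = u_i mod 19, u_{i+1} = (u_i − a_{v+i})/19:
  u_0 = 2/9;  a_2 = 15;  u_1 = (u_0 − 15)/19 = -7/9
  u_1 = -7/9;  a_3 = 14;  u_2 = (u_1 − 14)/19 = -7/9
Digits: (0, 0, 15, 14).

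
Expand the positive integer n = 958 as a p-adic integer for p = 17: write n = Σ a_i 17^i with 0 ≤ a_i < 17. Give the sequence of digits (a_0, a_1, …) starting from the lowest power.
(a_0, a_1, …) = (6, 5, 3)

Repeated division by 17 gives the digits low-to-high: 958 = 6 + 5·17^1 + 3·17^2. Digit sequence: (6, 5, 3).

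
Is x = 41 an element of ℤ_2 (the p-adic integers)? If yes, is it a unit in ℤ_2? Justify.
x ∈ ℤ_2^× (unit); v_2(x) = 0

ℤ_2 = {x ∈ ℚ_2 : v_2(x) ≥ 0} and ℤ_2^× = {x ∈ ℤ_2 : v_2(x) = 0}. Here v_2(41) = v_2(num) − v_2(den) = 0; compare against these criteria.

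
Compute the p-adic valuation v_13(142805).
v_13(142805) = 4

v_13(n) is the largest exponent k such that 13^k divides n. Factor out: 142805 = 13^4 · 5. (Sign doesn't affect v_p.) So v_13(142805) = 4.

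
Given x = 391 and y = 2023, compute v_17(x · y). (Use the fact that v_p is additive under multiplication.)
v_17(790993) = 3

v_p(x) = 1 (factor: 391 = 17^1 · 23); v_p(y) = 2 (factor: 2023 = 17^2 · 7). Additivity: v_p(xy) = v_p(x) + v_p(y) = 1 + 2 = 3. (Direct check: xy = 790993 = 17^3 · (161).)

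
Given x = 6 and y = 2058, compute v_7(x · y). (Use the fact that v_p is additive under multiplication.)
v_7(12348) = 3

v_p(x) = 0 (factor: 6 = 7^0 · 6); v_p(y) = 3 (factor: 2058 = 7^3 · 6). Additivity: v_p(xy) = v_p(x) + v_p(y) = 0 + 3 = 3. (Direct check: xy = 12348 = 7^3 · (36).)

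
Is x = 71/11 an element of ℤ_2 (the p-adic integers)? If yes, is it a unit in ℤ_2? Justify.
x ∈ ℤ_2^× (unit); v_2(x) = 0

ℤ_2 = {x ∈ ℚ_2 : v_2(x) ≥ 0} and ℤ_2^× = {x ∈ ℤ_2 : v_2(x) = 0}. Here v_2(71/11) = v_2(num) − v_2(den) = 0; compare against these criteria.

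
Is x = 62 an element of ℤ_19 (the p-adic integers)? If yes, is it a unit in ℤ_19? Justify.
x ∈ ℤ_19^× (unit); v_19(x) = 0

ℤ_19 = {x ∈ ℚ_19 : v_19(x) ≥ 0} and ℤ_19^× = {x ∈ ℤ_19 : v_19(x) = 0}. Here v_19(62) = v_19(num) − v_19(den) = 0; compare against these criteria.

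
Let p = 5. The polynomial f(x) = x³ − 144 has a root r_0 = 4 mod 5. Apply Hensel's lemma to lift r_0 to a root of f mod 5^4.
r_3 = 439 (mod 625)

Hensel: r_{i+1} = r_i − f(r_i)/f′(r_i) mod 5^{i+2}, where f′(x) = 3x². Iterate:
  r_0 = 4 (mod 5)
  r_1 = 14 (mod 25)
  r_2 = 64 (mod 125)
  r_3 = 439 (mod 625)
Final: r = 439 with f(r) ≡ 0 mod 5^4.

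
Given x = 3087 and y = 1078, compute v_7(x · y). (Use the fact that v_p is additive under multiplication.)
v_7(3327786) = 5

v_p(x) = 3 (factor: 3087 = 7^3 · 9); v_p(y) = 2 (factor: 1078 = 7^2 · 22). Additivity: v_p(xy) = v_p(x) + v_p(y) = 3 + 2 = 5. (Direct check: xy = 3327786 = 7^5 · (198).)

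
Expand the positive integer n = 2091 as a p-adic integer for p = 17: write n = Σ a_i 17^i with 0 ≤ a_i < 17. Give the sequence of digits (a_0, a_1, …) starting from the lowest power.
(a_0, a_1, …) = (0, 4, 7)

Repeated division by 17 gives the digits low-to-high: 2091 = 4·17^1 + 7·17^2. Digit sequence: (0, 4, 7).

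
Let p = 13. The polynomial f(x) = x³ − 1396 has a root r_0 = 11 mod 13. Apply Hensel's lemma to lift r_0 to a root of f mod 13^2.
r_1 = 115 (mod 169)

Hensel: r_{i+1} = r_i − f(r_i)/f′(r_i) mod 13^{i+2}, where f′(x) = 3x². Iterate:
  r_0 = 11 (mod 13)
  r_1 = 115 (mod 169)
Final: r = 115 with f(r) ≡ 0 mod 13^2.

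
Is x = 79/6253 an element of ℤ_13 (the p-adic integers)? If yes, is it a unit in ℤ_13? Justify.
x ∉ ℤ_13 (v_13(x) = -2 < 0)

ℤ_13 = {x ∈ ℚ_13 : v_13(x) ≥ 0} and ℤ_13^× = {x ∈ ℤ_13 : v_13(x) = 0}. Here v_13(79/6253) = v_13(num) − v_13(den) = -2; compare against these criteria.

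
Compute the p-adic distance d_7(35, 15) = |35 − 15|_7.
d_7(35, 15) = 1

Step 1 — x − y = 35 − 15 = 20. Step 2 — v_7(20) = 0 (factor: 20 = (7^0 · 20); the sign does not affect v_p). Step 3 — |x − y|_7 = 7^{0} = 1.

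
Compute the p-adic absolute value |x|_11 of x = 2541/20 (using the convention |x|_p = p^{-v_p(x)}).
|2541/20|_11 = 1/121

Step 1 — compute v_11(x) by factoring powers of 11 out of the numerator and denominator: v_11(2541/20) = 2. Step 2 — apply |x|_p = p^{-v_p(x)} = 11^{-2} = 1/121.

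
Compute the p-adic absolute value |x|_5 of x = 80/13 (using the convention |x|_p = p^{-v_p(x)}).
|80/13|_5 = 1/5

Step 1 — compute v_5(x) by factoring powers of 5 out of the numerator and denominator: v_5(80/13) = 1. Step 2 — apply |x|_p = p^{-v_p(x)} = 5^{-1} = 1/5.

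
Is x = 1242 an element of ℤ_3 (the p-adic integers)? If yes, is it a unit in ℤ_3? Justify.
x ∈ ℤ_3 but not a unit; v_3(x) = 3 > 0

ℤ_3 = {x ∈ ℚ_3 : v_3(x) ≥ 0} and ℤ_3^× = {x ∈ ℤ_3 : v_3(x) = 0}. Here v_3(1242) = v_3(num) − v_3(den) = 3; compare against these criteria.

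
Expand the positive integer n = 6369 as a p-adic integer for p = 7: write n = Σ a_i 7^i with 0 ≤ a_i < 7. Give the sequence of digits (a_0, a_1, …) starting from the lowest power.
(a_0, a_1, …) = (6, 6, 3, 4, 2)

Repeated division by 7 gives the digits low-to-high: 6369 = 6 + 6·7^1 + 3·7^2 + 4·7^3 + 2·7^4. Digit sequence: (6, 6, 3, 4, 2).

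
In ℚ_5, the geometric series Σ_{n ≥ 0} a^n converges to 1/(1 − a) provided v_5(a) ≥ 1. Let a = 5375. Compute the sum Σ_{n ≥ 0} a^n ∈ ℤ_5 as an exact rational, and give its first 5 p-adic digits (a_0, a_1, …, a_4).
Σ a^n = 1/(1 − a) = -1/5374;  first 5 digits = (1, 0, 0, 3, 3)

v_5(a) = 3 ≥ 1, so the series converges in ℤ_5 to 1/(1 − a) = 1/(1 − 5375) = -1/5374. Expand this rational in ℤ_5: compute digits iteratively via d_i = x_i mod 5, x_{i+1} = (x_i − d_i)/5. The first 5 digits are (1, 0, 0, 3, 3).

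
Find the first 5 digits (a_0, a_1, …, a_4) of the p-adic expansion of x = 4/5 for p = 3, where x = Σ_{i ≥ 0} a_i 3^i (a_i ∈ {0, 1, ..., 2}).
(a_0, …, a_4) = (2, 2, 1, 0, 1)

v_3(4/5) = 0 (numerator and denominator both coprime to 3), so x ∈ ℤ_3^×. Compute digits iteratively via a_i = x_i mod 3, x_{i+1} = (x_i − a_i)/3, with x_0 = x:
  x_0 = 4/5;  a_0 = 2;  x_1 = (x_0 − 2)/3 = -2/5
  x_1 = -2/5;  a_1 = 2;  x_2 = (x_1 − 2)/3 = -4/5
  x_2 = -4/5;  a_2 = 1;  x_3 = (x_2 − 1)/3 = -3/5
  x_3 = -3/5;  a_3 = 0;  x_4 = (x_3 − 0)/3 = -1/5
  x_4 = -1/5;  a_4 = 1;  x_5 = (x_4 − 1)/3 = -2/5
Digits: (2, 2, 1, 0, 1).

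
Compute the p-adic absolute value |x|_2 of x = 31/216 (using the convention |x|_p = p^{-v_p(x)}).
|31/216|_2 = 8

Step 1 — compute v_2(x) by factoring powers of 2 out of the numerator and denominator: v_2(31/216) = -3. Step 2 — apply |x|_p = p^{-v_p(x)} = 2^{3} = 8.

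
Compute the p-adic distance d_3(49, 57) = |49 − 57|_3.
d_3(49, 57) = 1

Step 1 — x − y = 49 − 57 = -8. Step 2 — v_3(-8) = 0 (factor: -8 = −(3^0 · 8); the sign does not affect v_p). Step 3 — |x − y|_3 = 3^{0} = 1.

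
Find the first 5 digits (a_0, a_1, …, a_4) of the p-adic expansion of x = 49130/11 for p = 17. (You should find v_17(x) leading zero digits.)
(a_0, …, a_4) = (0, 0, 0, 4, 6)

v_17(49130/11) = 3, so a_0 = ... = a_2 = 0. Factor out: x = 17^3 · u with u = 10/11 a unit in ℤ_17. Expand u iteratively via a_{v+i} = u_i mod 17, u_{i+1} = (u_i − a_{v+i})/17:
  u_0 = 10/11;  a_3 = 4;  u_1 = (u_0 − 4)/17 = -2/11
  u_1 = -2/11;  a_4 = 6;  u_2 = (u_1 − 6)/17 = -4/11
Digits: (0, 0, 0, 4, 6).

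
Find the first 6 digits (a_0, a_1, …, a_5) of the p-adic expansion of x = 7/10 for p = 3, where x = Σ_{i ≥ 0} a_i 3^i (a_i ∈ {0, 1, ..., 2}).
(a_0, …, a_5) = (1, 2, 2, 0, 0, 2)

v_3(7/10) = 0 (numerator and denominator both coprime to 3), so x ∈ ℤ_3^×. Compute digits iteratively via a_i = x_i mod 3, x_{i+1} = (x_i − a_i)/3, with x_0 = x:
  x_0 = 7/10;  a_0 = 1;  x_1 = (x_0 − 1)/3 = -1/10
  x_1 = -1/10;  a_1 = 2;  x_2 = (x_1 − 2)/3 = -7/10
  x_2 = -7/10;  a_2 = 2;  x_3 = (x_2 − 2)/3 = -9/10
  x_3 = -9/10;  a_3 = 0;  x_4 = (x_3 − 0)/3 = -3/10
  x_4 = -3/10;  a_4 = 0;  x_5 = (x_4 − 0)/3 = -1/10
  x_5 = -1/10;  a_5 = 2;  x_6 = (x_5 − 2)/3 = -7/10
Digits: (1, 2, 2, 0, 0, 2).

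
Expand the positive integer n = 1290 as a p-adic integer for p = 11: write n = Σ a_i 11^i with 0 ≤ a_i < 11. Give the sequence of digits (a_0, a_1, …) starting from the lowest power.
(a_0, a_1, …) = (3, 7, 10)

Repeated division by 11 gives the digits low-to-high: 1290 = 3 + 7·11^1 + 10·11^2. Digit sequence: (3, 7, 10).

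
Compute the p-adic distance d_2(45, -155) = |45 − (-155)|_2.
d_2(45, -155) = 1/8

Step 1 — x − y = 45 − (-155) = 200. Step 2 — v_2(200) = 3 (factor: 200 = (2^3 · 25); the sign does not affect v_p). Step 3 — |x − y|_2 = 2^{-3} = 1/8.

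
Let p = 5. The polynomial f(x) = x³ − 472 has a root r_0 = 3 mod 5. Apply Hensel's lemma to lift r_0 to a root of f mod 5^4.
r_3 = 213 (mod 625)

Hensel: r_{i+1} = r_i − f(r_i)/f′(r_i) mod 5^{i+2}, where f′(x) = 3x². Iterate:
  r_0 = 3 (mod 5)
  r_1 = 13 (mod 25)
  r_2 = 88 (mod 125)
  r_3 = 213 (mod 625)
Final: r = 213 with f(r) ≡ 0 mod 5^4.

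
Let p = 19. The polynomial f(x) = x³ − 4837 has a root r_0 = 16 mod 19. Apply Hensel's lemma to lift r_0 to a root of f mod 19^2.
r_1 = 244 (mod 361)

Hensel: r_{i+1} = r_i − f(r_i)/f′(r_i) mod 19^{i+2}, where f′(x) = 3x². Iterate:
  r_0 = 16 (mod 19)
  r_1 = 244 (mod 361)
Final: r = 244 with f(r) ≡ 0 mod 19^2.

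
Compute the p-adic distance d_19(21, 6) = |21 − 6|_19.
d_19(21, 6) = 1

Step 1 — x − y = 21 − 6 = 15. Step 2 — v_19(15) = 0 (factor: 15 = (19^0 · 15); the sign does not affect v_p). Step 3 — |x − y|_19 = 19^{0} = 1.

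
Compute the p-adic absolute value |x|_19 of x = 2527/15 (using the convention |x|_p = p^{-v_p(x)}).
|2527/15|_19 = 1/361

Step 1 — compute v_19(x) by factoring powers of 19 out of the numerator and denominator: v_19(2527/15) = 2. Step 2 — apply |x|_p = p^{-v_p(x)} = 19^{-2} = 1/361.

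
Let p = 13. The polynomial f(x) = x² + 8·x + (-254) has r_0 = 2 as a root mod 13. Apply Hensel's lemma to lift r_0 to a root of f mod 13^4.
r_3 = 27315 (mod 28561)

Hensel: r_{i+1} = r_i − f(r_i)·(f′(r_i))^{-1} mod 13^{i+2}, f′(x) = 2x + 8. Iterate:
  r_0 = 2 (mod 13)
  r_1 = 106 (mod 169)
  r_2 = 951 (mod 2197)
  r_3 = 27315 (mod 28561)
Final: r = 27315 satisfies f(r) ≡ 0 mod 13^4.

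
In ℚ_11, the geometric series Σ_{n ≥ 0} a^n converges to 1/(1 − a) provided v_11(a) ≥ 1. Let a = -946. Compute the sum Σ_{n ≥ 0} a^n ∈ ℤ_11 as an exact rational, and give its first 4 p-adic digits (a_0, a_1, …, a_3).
Σ a^n = 1/(1 − a) = 1/947;  first 4 digits = (1, 2, 7, 8)

v_11(a) = 1 ≥ 1, so the series converges in ℤ_11 to 1/(1 − a) = 1/(1 − (-946)) = 1/947. Expand this rational in ℤ_11: compute digits iteratively via d_i = x_i mod 11, x_{i+1} = (x_i − d_i)/11. The first 4 digits are (1, 2, 7, 8).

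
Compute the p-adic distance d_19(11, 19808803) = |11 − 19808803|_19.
d_19(11, 19808803) = 1/2476099

Step 1 — x − y = 11 − 19808803 = -19808792. Step 2 — v_19(-19808792) = 5 (factor: -19808792 = −(19^5 · 8); the sign does not affect v_p). Step 3 — |x − y|_19 = 19^{-5} = 1/2476099.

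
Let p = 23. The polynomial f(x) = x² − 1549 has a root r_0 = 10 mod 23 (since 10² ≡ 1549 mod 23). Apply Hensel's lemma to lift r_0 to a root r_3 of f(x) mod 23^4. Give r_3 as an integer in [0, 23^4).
r_3 = 207424 (mod 279841)

Hensel's recurrence: r_{i+1} = r_i − f(r_i)·(f′(r_i))^{-1} mod 23^{i+2}, with f′(x) = 2x. Iterate:
  r_0 = 10 (mod 23)
  r_1 = 56 (mod 529)
  r_2 = 585 (mod 12167)
  r_3 = 207424 (mod 279841)
Final: r_3 = 207424, and one checks f(r_3) ≡ 0 mod 23^4.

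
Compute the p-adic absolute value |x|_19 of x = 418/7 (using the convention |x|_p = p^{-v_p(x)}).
|418/7|_19 = 1/19

Step 1 — compute v_19(x) by factoring powers of 19 out of the numerator and denominator: v_19(418/7) = 1. Step 2 — apply |x|_p = p^{-v_p(x)} = 19^{-1} = 1/19.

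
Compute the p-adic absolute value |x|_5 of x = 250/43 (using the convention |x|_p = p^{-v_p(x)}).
|250/43|_5 = 1/125

Step 1 — compute v_5(x) by factoring powers of 5 out of the numerator and denominator: v_5(250/43) = 3. Step 2 — apply |x|_p = p^{-v_p(x)} = 5^{-3} = 1/125.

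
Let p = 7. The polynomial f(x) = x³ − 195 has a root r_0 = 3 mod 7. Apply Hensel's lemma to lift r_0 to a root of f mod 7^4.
r_3 = 129 (mod 2401)

Hensel: r_{i+1} = r_i − f(r_i)/f′(r_i) mod 7^{i+2}, where f′(x) = 3x². Iterate:
  r_0 = 3 (mod 7)
  r_1 = 31 (mod 49)
  r_2 = 129 (mod 343)
  r_3 = 129 (mod 2401)
Final: r = 129 with f(r) ≡ 0 mod 7^4.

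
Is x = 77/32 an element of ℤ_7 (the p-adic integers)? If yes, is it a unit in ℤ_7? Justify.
x ∈ ℤ_7 but not a unit; v_7(x) = 1 > 0

ℤ_7 = {x ∈ ℚ_7 : v_7(x) ≥ 0} and ℤ_7^× = {x ∈ ℤ_7 : v_7(x) = 0}. Here v_7(77/32) = v_7(num) − v_7(den) = 1; compare against these criteria.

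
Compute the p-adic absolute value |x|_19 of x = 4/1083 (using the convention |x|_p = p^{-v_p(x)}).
|4/1083|_19 = 361

Step 1 — compute v_19(x) by factoring powers of 19 out of the numerator and denominator: v_19(4/1083) = -2. Step 2 — apply |x|_p = p^{-v_p(x)} = 19^{2} = 361.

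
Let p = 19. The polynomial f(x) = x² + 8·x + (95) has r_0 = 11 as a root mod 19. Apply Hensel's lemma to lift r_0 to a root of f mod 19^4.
r_3 = 103295 (mod 130321)

Hensel: r_{i+1} = r_i − f(r_i)·(f′(r_i))^{-1} mod 19^{i+2}, f′(x) = 2x + 8. Iterate:
  r_0 = 11 (mod 19)
  r_1 = 49 (mod 361)
  r_2 = 410 (mod 6859)
  r_3 = 103295 (mod 130321)
Final: r = 103295 satisfies f(r) ≡ 0 mod 19^4.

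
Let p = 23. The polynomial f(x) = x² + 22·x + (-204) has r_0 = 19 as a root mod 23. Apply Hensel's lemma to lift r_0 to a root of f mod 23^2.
r_1 = 318 (mod 529)

Hensel: r_{i+1} = r_i − f(r_i)·(f′(r_i))^{-1} mod 23^{i+2}, f′(x) = 2x + 22. Iterate:
  r_0 = 19 (mod 23)
  r_1 = 318 (mod 529)
Final: r = 318 satisfies f(r) ≡ 0 mod 23^2.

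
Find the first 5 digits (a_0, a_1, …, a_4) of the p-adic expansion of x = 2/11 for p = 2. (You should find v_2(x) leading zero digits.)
(a_0, …, a_4) = (0, 1, 1, 0, 0)

v_2(2/11) = 1, so a_0 = ... = a_0 = 0. Factor out: x = 2^1 · u with u = 1/11 a unit in ℤ_2. Expand u iteratively via a_{v+i} = u_i mod 2, u_{i+1} = (u_i − a_{v+i})/2:
  u_0 = 1/11;  a_1 = 1;  u_1 = (u_0 − 1)/2 = -5/11
  u_1 = -5/11;  a_2 = 1;  u_2 = (u_1 − 1)/2 = -8/11
  u_2 = -8/11;  a_3 = 0;  u_3 = (u_2 − 0)/2 = -4/11
  u_3 = -4/11;  a_4 = 0;  u_4 = (u_3 − 0)/2 = -2/11
Digits: (0, 1, 1, 0, 0).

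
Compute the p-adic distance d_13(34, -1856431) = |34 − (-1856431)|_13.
d_13(34, -1856431) = 1/371293

Step 1 — x − y = 34 − (-1856431) = 1856465. Step 2 — v_13(1856465) = 5 (factor: 1856465 = (13^5 · 5); the sign does not affect v_p). Step 3 — |x − y|_13 = 13^{-5} = 1/371293.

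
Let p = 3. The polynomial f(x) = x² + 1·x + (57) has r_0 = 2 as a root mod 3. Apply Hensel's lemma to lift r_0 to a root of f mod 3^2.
r_1 = 2 (mod 9)

Hensel: r_{i+1} = r_i − f(r_i)·(f′(r_i))^{-1} mod 3^{i+2}, f′(x) = 2x + 1. Iterate:
  r_0 = 2 (mod 3)
  r_1 = 2 (mod 9)
Final: r = 2 satisfies f(r) ≡ 0 mod 3^2.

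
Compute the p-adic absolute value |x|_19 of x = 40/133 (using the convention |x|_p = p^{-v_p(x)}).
|40/133|_19 = 19

Step 1 — compute v_19(x) by factoring powers of 19 out of the numerator and denominator: v_19(40/133) = -1. Step 2 — apply |x|_p = p^{-v_p(x)} = 19^{1} = 19.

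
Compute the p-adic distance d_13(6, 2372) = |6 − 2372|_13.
d_13(6, 2372) = 1/169

Step 1 — x − y = 6 − 2372 = -2366. Step 2 — v_13(-2366) = 2 (factor: -2366 = −(13^2 · 14); the sign does not affect v_p). Step 3 — |x − y|_13 = 13^{-2} = 1/169.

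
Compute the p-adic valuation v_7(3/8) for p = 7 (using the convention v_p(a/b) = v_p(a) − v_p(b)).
v_7(3/8) = 0

Factor powers of 7 from the numerator and denominator of the reduced fraction: 3 = 7^0 · 3 and 8 = 7^0 · 8. Apply v_p(a/b) = v_p(a) − v_p(b): v_7(3/8) = 0 − 0 = 0.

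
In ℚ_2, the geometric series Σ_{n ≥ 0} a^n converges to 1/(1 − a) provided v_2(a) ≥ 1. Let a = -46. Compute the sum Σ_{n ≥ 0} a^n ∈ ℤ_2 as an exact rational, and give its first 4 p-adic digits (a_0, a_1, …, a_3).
Σ a^n = 1/(1 − a) = 1/47;  first 4 digits = (1, 1, 1, 1)

v_2(a) = 1 ≥ 1, so the series converges in ℤ_2 to 1/(1 − a) = 1/(1 − (-46)) = 1/47. Expand this rational in ℤ_2: compute digits iteratively via d_i = x_i mod 2, x_{i+1} = (x_i − d_i)/2. The first 4 digits are (1, 1, 1, 1).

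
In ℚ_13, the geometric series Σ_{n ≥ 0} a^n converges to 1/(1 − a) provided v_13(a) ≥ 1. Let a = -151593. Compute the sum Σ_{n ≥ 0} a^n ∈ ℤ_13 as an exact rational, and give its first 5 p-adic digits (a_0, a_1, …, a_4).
Σ a^n = 1/(1 − a) = 1/151594;  first 5 digits = (1, 0, 0, 9, 7)

v_13(a) = 3 ≥ 1, so the series converges in ℤ_13 to 1/(1 − a) = 1/(1 − (-151593)) = 1/151594. Expand this rational in ℤ_13: compute digits iteratively via d_i = x_i mod 13, x_{i+1} = (x_i − d_i)/13. The first 5 digits are (1, 0, 0, 9, 7).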